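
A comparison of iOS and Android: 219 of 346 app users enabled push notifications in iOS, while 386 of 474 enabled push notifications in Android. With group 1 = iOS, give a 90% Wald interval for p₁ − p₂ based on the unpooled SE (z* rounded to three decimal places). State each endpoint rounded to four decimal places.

p̂₁ = 0.63295, p̂₂ = 0.81435, so the observed difference is -0.18140.
SE = √(0.000671459 + 0.000318959) = √0.000990418 = 0.031471.
For 90% confidence, z* = 1.645. Margin = 1.645·0.031471 = 0.05177.
Interval: -0.18140 ± 0.05177 → (-0.2332, -0.1296).

(-0.2332, -0.1296)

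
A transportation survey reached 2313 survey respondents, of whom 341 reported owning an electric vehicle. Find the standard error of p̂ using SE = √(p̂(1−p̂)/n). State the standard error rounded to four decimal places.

The sample proportion is 341/2313 = 0.14743.
p̂(1−p̂) = 0.14743·0.85257 = 0.125694.
Dividing by n and taking the root: √0.000054342 = 0.0074.

SE = 0.0074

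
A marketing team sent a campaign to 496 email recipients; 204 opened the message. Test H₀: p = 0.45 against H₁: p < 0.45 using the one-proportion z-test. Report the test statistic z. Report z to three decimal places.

p̂ = 204/496 = 0.41129.
SE₀ = √(0.45·0.55/496) = 0.022338.
z = (0.41129 − 0.45)/0.022338 = -0.03871/0.022338 = -1.733.

z = -1.733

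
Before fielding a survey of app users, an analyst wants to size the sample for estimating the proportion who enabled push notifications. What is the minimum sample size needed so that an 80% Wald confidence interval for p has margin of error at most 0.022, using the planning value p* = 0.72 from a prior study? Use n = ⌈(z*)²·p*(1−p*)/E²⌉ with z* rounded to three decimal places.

n = 685

For 80% confidence, z* = 1.282.
p*(1−p*) = 0.2016.
Required n before rounding: 1.643524 × 0.2016 / 0.022² = 684.575.
Rounding up, n = 685.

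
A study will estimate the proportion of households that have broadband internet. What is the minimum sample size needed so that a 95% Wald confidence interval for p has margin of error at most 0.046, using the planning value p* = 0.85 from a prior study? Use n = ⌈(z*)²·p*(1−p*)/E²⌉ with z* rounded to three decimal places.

n = 232

For 95% confidence, z* = 1.960.
p*(1−p*) = 0.85·0.15 = 0.1275.
Required n before rounding: 3.841600 × 0.1275 / 0.046² = 231.476.
⌈231.476⌉ = 232.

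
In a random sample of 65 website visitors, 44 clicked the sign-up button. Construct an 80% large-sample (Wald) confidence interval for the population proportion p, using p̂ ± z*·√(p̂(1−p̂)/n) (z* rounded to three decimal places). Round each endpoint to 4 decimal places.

(0.6026, 0.7513)

Sample proportion p̂ = 44/65 = 0.67692.
SE(p̂) = √(0.67692·0.32308/65) = 0.058005.
z* = 1.282 at the 80% level.
Margin of error: 1.282 × 0.058005 = 0.07436.
Interval: 0.67692 ± 0.07436 → (0.6026, 0.7513).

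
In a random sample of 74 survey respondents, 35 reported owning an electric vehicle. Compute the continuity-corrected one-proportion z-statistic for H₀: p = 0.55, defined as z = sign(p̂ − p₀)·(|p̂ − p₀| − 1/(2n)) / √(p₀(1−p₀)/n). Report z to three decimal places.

The sample proportion is 35/74 = 0.47297. p̂ − p₀ = -0.077027.
1/(2n) = 0.006757.
Corrected numerator: |-0.077027| − 0.006757 = 0.070270.
Under H₀, SE = √(p₀(1−p₀)/n) = √(0.55·0.45/74) = √0.003344595 = 0.057832.
z = −0.070270/0.057832 = -1.215.

z = -1.215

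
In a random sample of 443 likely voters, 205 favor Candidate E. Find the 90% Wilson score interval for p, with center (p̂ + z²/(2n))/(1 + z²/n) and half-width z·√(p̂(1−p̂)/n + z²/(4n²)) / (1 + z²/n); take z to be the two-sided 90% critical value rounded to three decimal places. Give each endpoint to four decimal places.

Here p̂ = 205/443 = 0.46275 and z = 1.645 (z² = 2.706025).
1 + z²/n = 1.006108.
Adjusted center: (0.46275 + z²/(2n))/1.006108 = 0.46298.
Radicand: p̂(1−p̂)/n + z²/(4n²) = 0.000561203 + 0.000003447 = 0.000564650.
Half-width = z·√(radicand)/denom = 1.645·0.023762/1.006108 = 0.03885.
CI: 0.46298 ± 0.03885 = (0.4241, 0.5018).

(0.4241, 0.5018)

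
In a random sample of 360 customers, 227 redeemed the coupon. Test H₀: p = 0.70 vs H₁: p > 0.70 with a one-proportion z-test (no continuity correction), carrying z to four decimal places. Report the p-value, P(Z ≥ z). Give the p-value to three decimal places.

p-value = 0.998

The sample proportion is 227/360 = 0.63056.
SE₀ = √(0.70·0.30/360) = 0.024152.
z = (p̂ − p₀)/SE = (227/360 − 0.70)/0.024152 ≈ -2.8753.
p-value = P(Z ≥ z) with z = -2.8753 → 0.998.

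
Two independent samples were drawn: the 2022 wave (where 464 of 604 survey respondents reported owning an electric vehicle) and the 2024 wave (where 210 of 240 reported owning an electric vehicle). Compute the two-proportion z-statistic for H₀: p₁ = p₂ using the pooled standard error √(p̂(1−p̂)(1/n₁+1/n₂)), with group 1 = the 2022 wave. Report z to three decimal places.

p̂₁ = 464/604 = 0.76821, p̂₂ = 210/240 = 0.87500.
Pooled p̂ = (464+210)/(604+240) = 674/844 = 0.79858.
Pooled SE = √[0.1608511·0.00582230] ≈ 0.030603.
z = -0.10679/0.030603 = -3.490.

z = -3.490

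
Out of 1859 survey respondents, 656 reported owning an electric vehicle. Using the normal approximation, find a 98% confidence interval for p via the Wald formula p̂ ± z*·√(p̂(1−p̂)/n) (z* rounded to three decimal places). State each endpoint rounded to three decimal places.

Sample proportion p̂ = 656/1859 = 0.35288.
SE(p̂) = √(0.35288·0.64712/1859) = 0.011083.
z* = 2.326 at the 98% level.
Margin = 2.326·0.011083 = 0.02578.
So the interval runs from 0.327 to 0.379.

(0.327, 0.379)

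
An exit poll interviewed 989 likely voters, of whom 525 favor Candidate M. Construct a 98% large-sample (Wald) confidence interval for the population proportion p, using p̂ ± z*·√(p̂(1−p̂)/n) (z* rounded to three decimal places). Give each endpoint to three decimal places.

(0.494, 0.568)

p̂ = 525/989 = 0.53084.
SE = √(p̂(1−p̂)/n) = √(0.249049/989) = 0.015869.
For 98% confidence, z* = 2.326.
Margin of error: 2.326 × 0.015869 = 0.03691.
CI: 0.53084 ± 0.03691 = (0.494, 0.568).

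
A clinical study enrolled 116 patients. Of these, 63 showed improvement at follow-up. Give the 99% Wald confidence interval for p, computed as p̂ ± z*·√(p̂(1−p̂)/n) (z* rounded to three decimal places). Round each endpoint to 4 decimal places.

(0.4240, 0.6622)

Sample proportion p̂ = 63/116 = 0.54310.
SE(p̂) = √(0.54310·0.45690/116) = 0.046251.
The 99% critical value is z* = 2.576.
Margin of error: 2.576 × 0.046251 = 0.11914.
CI: 0.54310 ± 0.11914 = (0.4240, 0.6622).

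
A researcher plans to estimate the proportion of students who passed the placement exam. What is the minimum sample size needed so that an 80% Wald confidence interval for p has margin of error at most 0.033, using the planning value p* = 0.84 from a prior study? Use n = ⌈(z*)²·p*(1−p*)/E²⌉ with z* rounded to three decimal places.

n = 203

For 80% confidence, z* = 1.282.
p*(1−p*) = 0.1344.
Required n before rounding: 1.643524 × 0.1344 / 0.033² = 202.837.
Rounding up, n = 203.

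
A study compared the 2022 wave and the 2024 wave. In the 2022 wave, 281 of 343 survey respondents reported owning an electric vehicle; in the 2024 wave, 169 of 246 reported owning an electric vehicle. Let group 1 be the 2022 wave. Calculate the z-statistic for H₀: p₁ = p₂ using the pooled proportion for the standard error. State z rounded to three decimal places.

p̂₁ = 281/343 = 0.81924, p̂₂ = 169/246 = 0.68699.
Pooled p̂ = (281+169)/(343+246) = 450/589 = 0.76401.
SE = √[p̂(1−p̂)(1/n₁+1/n₂)] = √[0.76401·0.23599·(1/343+1/246)] ≈ 0.035477.
z = 0.13225/0.035477 = 3.728.

z = 3.728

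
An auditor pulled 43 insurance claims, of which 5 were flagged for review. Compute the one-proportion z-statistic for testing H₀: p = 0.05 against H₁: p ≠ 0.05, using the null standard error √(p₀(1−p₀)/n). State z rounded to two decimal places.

z = 1.99

Sample proportion p̂ = 5/43 = 0.11628.
SE₀ = √(0.05·0.95/43) = 0.033236.
Test statistic: z = 0.06628/0.033236 = 1.99.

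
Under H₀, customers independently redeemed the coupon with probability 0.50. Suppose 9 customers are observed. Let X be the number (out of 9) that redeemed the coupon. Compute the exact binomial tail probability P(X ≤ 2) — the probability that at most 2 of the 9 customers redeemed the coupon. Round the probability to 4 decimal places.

X ~ Binomial(n=9, p=0.50).
P(X ≤ 2) = C(9,0)·0.50^0·0.50^9 + C(9,1)·0.50^1·0.50^8 + C(9,2)·0.50^2·0.50^7.
= 0.001953 + 0.017578 + 0.070312 = 0.0898.

P = 0.0898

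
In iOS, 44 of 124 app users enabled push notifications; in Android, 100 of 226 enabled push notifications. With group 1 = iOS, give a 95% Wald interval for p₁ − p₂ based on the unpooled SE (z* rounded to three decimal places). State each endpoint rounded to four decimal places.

p̂₁ = 44/124 = 0.35484, p̂₂ = 100/226 = 0.44248; p̂₁ − p̂₂ = -0.08764.
Unpooled SE = √(p̂₁(1−p̂₁)/n₁ + p̂₂(1−p̂₂)/n₂) = √(0.001846195 + 0.001091554) = 0.054201.
For 95% confidence, z* = 1.960. Margin = 1.960·0.054201 = 0.10623.
So the interval runs from -0.1939 to 0.0186.

(-0.1939, 0.0186)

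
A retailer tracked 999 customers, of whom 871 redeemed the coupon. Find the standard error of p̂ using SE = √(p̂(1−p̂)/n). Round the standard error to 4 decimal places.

With x = 871 successes in n = 999, p̂ = 0.87187.
p̂(1−p̂) = 0.87187·0.12813 = 0.111713.
Dividing by n and taking the root: √0.000111825 = 0.0106.

SE = 0.0106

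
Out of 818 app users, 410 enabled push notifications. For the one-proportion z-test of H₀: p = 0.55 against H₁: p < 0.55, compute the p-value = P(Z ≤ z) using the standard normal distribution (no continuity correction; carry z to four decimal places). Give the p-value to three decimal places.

p̂ = 410/818 = 0.50122.
SE₀ = √(0.55·0.45/818) = 0.017394.
Test statistic (full precision, shown to 4 dp): z = (410/818 − 0.55)/SE₀ ≈ -2.8042.
From the standard normal, P(Z ≤ z) = 0.003.

p-value = 0.003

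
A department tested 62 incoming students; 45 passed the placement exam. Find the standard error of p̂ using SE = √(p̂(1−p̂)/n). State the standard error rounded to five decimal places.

SE = 0.05666

p̂ = 45/62 = 0.72581.
p̂(1−p̂) = 0.199010.
SE = √(0.199010/62) = √0.003209839 = 0.05666.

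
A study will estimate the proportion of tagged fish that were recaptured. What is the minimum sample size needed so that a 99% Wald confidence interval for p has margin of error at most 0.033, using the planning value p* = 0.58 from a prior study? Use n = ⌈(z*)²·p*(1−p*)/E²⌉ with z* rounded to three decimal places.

n = 1485

The 99% critical value is z* = 2.576.
p*(1−p*) = 0.58·0.42 = 0.2436.
Required n before rounding: 6.635776 × 0.2436 / 0.033² = 1484.366.
Rounding up, n = 1485.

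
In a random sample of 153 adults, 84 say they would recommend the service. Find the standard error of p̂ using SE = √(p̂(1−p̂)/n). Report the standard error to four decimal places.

SE = 0.0402

Sample proportion p̂ = 84/153 = 0.54902.
p̂(1−p̂) = 0.247597.
Dividing by n and taking the root: √0.001618281 = 0.0402.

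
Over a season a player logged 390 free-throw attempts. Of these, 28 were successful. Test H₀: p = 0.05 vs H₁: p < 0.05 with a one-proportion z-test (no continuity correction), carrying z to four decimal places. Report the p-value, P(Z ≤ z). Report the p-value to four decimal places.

Sample proportion p̂ = 28/390 = 0.07179.
SE₀ = √(0.05·0.95/390) = 0.011036.
z = (p̂ − p₀)/SE = (28/390 − 0.05)/0.011036 ≈ 1.9749.
From the standard normal, P(Z ≤ z) = 0.9759.

p-value = 0.9759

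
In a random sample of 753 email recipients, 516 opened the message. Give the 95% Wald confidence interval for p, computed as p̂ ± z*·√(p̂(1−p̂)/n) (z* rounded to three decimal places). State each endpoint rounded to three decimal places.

(0.652, 0.718)

With x = 516 successes in n = 753, p̂ = 0.68526.
SE = √(p̂(1−p̂)/n) = √(0.215679/753) = 0.016924.
The 95% critical value is z* = 1.960.
Margin = 1.960·0.016924 = 0.03317.
Interval: 0.68526 ± 0.03317 → (0.652, 0.718).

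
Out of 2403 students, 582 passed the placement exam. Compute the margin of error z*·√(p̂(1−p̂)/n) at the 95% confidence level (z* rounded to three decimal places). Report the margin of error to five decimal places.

ME = 0.01713

With x = 582 successes in n = 2403, p̂ = 0.24220.
SE = √(p̂(1−p̂)/n) = √(0.183538/2403) = 0.008739.
For 95% confidence, z* = 1.960.
ME = 1.960·0.008739 = 0.01713.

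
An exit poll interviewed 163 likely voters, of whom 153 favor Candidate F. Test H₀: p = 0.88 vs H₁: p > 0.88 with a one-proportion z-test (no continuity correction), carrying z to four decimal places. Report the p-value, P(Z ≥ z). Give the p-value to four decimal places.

Sample proportion p̂ = 153/163 = 0.93865.
SE₀ = √(0.88·0.12/163) = 0.025453.
z = (p̂ − p₀)/SE = (153/163 − 0.88)/0.025453 ≈ 2.3043.
p-value = P(Z ≥ z) with z = 2.3043 → 0.0106.

p-value = 0.0106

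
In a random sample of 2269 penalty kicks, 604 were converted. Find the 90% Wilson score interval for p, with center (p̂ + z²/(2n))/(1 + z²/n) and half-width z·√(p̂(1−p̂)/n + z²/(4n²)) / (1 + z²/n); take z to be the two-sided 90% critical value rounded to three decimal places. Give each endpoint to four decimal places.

Here p̂ = 604/2269 = 0.26620 and z = 1.645 (z² = 2.706025).
1 + z²/n = 1.001193.
Center = (0.26620 + 0.000596)/1.001193 = 0.26648.
Radicand: p̂(1−p̂)/n + z²/(4n²) = 0.000086089 + 0.000000131 = 0.000086220.
Half-width = 1.645·√0.000086220/1.001193 = 0.01526.
Interval: 0.26648 ± 0.01526 → (0.2512, 0.2817).

(0.2512, 0.2817)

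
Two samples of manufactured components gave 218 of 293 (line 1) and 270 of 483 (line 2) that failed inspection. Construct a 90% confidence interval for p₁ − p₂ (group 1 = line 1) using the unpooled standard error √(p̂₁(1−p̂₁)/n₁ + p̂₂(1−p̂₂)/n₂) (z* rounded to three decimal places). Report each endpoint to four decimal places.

(0.1290, 0.2411)

p̂₁ = 218/293 = 0.74403, p̂₂ = 270/483 = 0.55901; p̂₁ − p̂₂ = 0.18502.
SE = √(0.000650002 + 0.000510390) = √0.001160392 = 0.034065.
z* = 1.645 at the 90% level. Margin of error = 0.05604.
Interval: 0.18502 ± 0.05604 → (0.1290, 0.2411).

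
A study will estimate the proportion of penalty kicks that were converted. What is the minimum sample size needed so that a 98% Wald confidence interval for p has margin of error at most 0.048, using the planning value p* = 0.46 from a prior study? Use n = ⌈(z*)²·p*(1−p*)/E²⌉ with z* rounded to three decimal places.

z* = 2.326 at the 98% level.
p*(1−p*) = 0.46·0.54 = 0.2484.
(z*)²·p*(1−p*)/E² = 5.410276·0.2484/0.002304 = 583.295.
⌈583.295⌉ = 584.

n = 584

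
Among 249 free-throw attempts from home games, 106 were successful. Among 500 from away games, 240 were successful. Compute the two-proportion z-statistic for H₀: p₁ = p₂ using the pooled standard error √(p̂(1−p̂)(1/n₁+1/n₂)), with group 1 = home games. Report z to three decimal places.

z = -1.404

p̂₁ = 106/249 = 0.42570, p̂₂ = 240/500 = 0.48000.
Pooling: p̂ = 346/749 = 0.46195.
SE = √[p̂(1−p̂)(1/n₁+1/n₂)] = √[0.46195·0.53805·(1/249+1/500)] ≈ 0.038669.
z = (p̂₁ − p̂₂)/SE = (0.42570 − 0.48000)/0.038669 = -0.05430/0.038669 = -1.404.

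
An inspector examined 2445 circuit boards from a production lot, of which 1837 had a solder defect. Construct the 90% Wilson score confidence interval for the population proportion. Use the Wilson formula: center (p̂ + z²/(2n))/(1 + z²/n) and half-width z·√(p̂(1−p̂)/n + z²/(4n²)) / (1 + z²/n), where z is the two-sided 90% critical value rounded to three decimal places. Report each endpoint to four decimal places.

(0.7367, 0.7654)

Here p̂ = 1837/2445 = 0.75133 and z = 1.645 (z² = 2.706025).
Denominator 1 + z²/n = 1 + 2.706025/2445 = 1.001107.
Adjusted center: (0.75133 + z²/(2n))/1.001107 = 0.75105.
Radicand: p̂(1−p̂)/n + z²/(4n²) = 0.000076415 + 0.000000113 = 0.000076528.
Half-width = 1.645·√0.000076528/1.001107 = 0.01437.
CI: 0.75105 ± 0.01437 = (0.7367, 0.7654).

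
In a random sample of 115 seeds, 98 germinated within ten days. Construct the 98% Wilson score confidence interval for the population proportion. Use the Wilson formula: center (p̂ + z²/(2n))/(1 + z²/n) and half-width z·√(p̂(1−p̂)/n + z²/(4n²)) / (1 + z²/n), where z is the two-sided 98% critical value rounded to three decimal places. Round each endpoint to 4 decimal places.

(0.7595, 0.9132)

Here p̂ = 98/115 = 0.85217 and z = 2.326 (z² = 5.410276).
Denominator 1 + z²/n = 1 + 5.410276/115 = 1.047046.
Center = (0.85217 + 0.023523)/1.047046 = 0.83635.
Radicand: p̂(1−p̂)/n + z²/(4n²) = 0.001095422 + 0.000102274 = 0.001197696.
Half-width = z·√(radicand)/denom = 2.326·0.034608/1.047046 = 0.07688.
Interval: 0.83635 ± 0.07688 → (0.7595, 0.9132).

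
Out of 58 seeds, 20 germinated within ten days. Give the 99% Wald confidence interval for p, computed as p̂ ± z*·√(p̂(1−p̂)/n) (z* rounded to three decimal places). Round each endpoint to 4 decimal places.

(0.1841, 0.5056)

With x = 20 successes in n = 58, p̂ = 0.34483.
SE = √(p̂(1−p̂)/n) = √(0.225922/58) = 0.062412.
z* = 2.576 at the 99% level.
Margin = 2.576·0.062412 = 0.16077.
Interval: 0.34483 ± 0.16077 → (0.1841, 0.5056).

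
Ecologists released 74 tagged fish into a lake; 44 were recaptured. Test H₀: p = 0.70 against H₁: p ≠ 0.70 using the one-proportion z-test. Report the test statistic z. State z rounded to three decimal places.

z = -1.979

p̂ = 44/74 = 0.59459.
Null standard error: √(0.70·0.30/74) = √0.002837838 = 0.053271.
z = (p̂ − p₀)/SE = (0.59459 − 0.70)/0.053271 = -1.979.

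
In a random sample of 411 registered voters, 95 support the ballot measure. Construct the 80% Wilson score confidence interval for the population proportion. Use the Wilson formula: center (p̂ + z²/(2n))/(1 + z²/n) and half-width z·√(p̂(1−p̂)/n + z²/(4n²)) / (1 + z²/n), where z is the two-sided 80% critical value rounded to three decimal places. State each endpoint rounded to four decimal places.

(0.2056, 0.2588)

Here p̂ = 95/411 = 0.23114 and z = 1.282 (z² = 1.643524).
1 + z²/n = 1.003999.
Center = (0.23114 + 0.001999)/1.003999 = 0.23221.
Radicand: p̂(1−p̂)/n + z²/(4n²) = 0.000432400 + 0.000002432 = 0.000434832.
Half-width = z·√(radicand)/denom = 1.282·0.020853/1.003999 = 0.02663.
CI: 0.23221 ± 0.02663 = (0.2056, 0.2588).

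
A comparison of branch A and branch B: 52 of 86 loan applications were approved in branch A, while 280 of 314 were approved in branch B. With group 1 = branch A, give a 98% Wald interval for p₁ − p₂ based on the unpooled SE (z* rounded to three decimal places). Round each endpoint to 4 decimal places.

p̂₁ = 0.60465, p̂₂ = 0.89172, so the observed difference is -0.28707.
Unpooled SE = √(p̂₁(1−p̂₁)/n₁ + p̂₂(1−p̂₂)/n₂) = √(0.002779629 + 0.000307502) = 0.055562.
z* = 2.326 at the 98% level. Margin = 2.326·0.055562 = 0.12924.
So the interval runs from -0.4163 to -0.1578.

(-0.4163, -0.1578)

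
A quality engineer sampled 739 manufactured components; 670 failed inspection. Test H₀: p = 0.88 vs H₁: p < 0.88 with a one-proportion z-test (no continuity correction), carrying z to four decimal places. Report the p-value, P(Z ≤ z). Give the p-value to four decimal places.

p-value = 0.9871

Sample proportion p̂ = 670/739 = 0.90663.
Under H₀, SE = √(p₀(1−p₀)/n) = √(0.88·0.12/739) = √0.000142896 = 0.011954.
Test statistic (full precision, shown to 4 dp): z = (670/739 − 0.88)/SE₀ ≈ 2.2278.
p-value = P(Z ≤ z) with z = 2.2278 → 0.9871.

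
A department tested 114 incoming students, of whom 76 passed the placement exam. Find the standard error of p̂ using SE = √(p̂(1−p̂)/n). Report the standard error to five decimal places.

SE = 0.04415

With x = 76 successes in n = 114, p̂ = 0.66667.
p̂(1−p̂) = 0.222221.
Dividing by n and taking the root: √0.001949307 = 0.04415.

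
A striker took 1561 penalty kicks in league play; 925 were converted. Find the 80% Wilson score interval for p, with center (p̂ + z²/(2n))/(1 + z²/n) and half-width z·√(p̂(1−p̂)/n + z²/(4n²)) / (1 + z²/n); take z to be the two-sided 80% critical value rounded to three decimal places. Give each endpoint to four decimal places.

p̂ = 925/1561 = 0.59257; z = 1.282, so z² = 1.643524.
Denominator 1 + z²/n = 1 + 1.643524/1561 = 1.001053.
Adjusted center: (0.59257 + z²/(2n))/1.001053 = 0.59247.
Radicand: p̂(1−p̂)/n + z²/(4n²) = 0.000154664 + 0.000000169 = 0.000154833.
Half-width = z·√(radicand)/denom = 1.282·0.012443/1.001053 = 0.01594.
CI: 0.59247 ± 0.01594 = (0.5765, 0.6084).

(0.5765, 0.6084)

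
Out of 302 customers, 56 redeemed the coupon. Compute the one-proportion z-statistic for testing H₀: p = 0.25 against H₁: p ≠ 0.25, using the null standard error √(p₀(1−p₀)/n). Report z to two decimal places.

Sample proportion p̂ = 56/302 = 0.18543.
SE₀ = √(0.25·0.75/302) = 0.024917.
z = (p̂ − p₀)/SE = (0.18543 − 0.25)/0.024917 = -2.59.

z = -2.59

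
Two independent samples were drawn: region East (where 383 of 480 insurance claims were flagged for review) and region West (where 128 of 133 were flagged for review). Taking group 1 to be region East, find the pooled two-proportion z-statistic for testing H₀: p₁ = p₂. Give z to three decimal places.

z = -4.507

Sample proportions: p̂₁ = 383/480 = 0.79792 and p̂₂ = 128/133 = 0.96241.
Pooling: p̂ = 511/613 = 0.83361.
SE = √[p̂(1−p̂)(1/n₁+1/n₂)] = √[0.83361·0.16639·(1/480+1/133)] ≈ 0.036495.
z = (p̂₁ − p̂₂)/SE = (0.79792 − 0.96241)/0.036495 = -0.16449/0.036495 = -4.507.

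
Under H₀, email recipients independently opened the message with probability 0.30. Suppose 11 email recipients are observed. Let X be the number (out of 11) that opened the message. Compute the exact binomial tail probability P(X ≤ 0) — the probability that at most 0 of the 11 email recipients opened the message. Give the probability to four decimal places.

X ~ Binomial(n=11, p=0.30).
P(X ≤ 0) = C(11,0)·0.30^0·0.70^11.
= 0.019773 = 0.0198.

P = 0.0198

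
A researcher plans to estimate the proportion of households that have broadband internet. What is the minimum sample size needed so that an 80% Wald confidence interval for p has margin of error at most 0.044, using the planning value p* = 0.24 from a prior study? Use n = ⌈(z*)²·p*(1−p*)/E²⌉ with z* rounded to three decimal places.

n = 155

For 80% confidence, z* = 1.282.
p*(1−p*) = 0.1824.
(z*)²·p*(1−p*)/E² = 1.643524·0.1824/0.001936 = 154.844.
⌈154.844⌉ = 155.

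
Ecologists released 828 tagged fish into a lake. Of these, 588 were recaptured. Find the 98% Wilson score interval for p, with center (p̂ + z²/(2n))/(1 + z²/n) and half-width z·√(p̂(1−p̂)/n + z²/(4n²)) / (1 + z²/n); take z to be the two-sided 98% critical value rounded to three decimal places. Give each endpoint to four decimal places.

Here p̂ = 588/828 = 0.71014 and z = 2.326 (z² = 5.410276).
1 + z²/n = 1.006534.
Adjusted center: (0.71014 + z²/(2n))/1.006534 = 0.70878.
Radicand: p̂(1−p̂)/n + z²/(4n²) = 0.000248598 + 0.000001973 = 0.000250571.
Half-width = z·√(radicand)/denom = 2.326·0.015829/1.006534 = 0.03658.
CI: 0.70878 ± 0.03658 = (0.6722, 0.7454).

(0.6722, 0.7454)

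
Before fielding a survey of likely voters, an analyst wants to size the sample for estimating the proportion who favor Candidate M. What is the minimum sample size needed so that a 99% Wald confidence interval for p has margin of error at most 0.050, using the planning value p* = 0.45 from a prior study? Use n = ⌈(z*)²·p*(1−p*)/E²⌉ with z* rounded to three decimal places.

The 99% critical value is z* = 2.576.
p*(1−p*) = 0.2475.
(z*)²·p*(1−p*)/E² = 6.635776·0.2475/0.002500 = 656.942.
Rounding up, n = 657.

n = 657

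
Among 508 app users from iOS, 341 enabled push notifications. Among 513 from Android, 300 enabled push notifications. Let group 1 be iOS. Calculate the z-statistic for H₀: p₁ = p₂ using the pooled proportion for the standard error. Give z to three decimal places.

Sample proportions: p̂₁ = 341/508 = 0.67126 and p̂₂ = 300/513 = 0.58480.
Pooled p̂ = (341+300)/(508+513) = 641/1021 = 0.62782.
SE = √[p̂(1−p̂)(1/n₁+1/n₂)] = √[0.62782·0.37218·(1/508+1/513)] ≈ 0.030256.
z = (p̂₁ − p̂₂)/SE = (0.67126 − 0.58480)/0.030256 = 0.08646/0.030256 = 2.858.

z = 2.858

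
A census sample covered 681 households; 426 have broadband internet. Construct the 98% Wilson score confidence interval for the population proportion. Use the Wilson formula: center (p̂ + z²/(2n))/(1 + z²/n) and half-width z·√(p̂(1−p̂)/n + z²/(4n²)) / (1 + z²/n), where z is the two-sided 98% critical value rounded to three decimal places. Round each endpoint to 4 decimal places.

(0.5816, 0.6675)

Here p̂ = 426/681 = 0.62555 and z = 2.326 (z² = 5.410276).
1 + z²/n = 1.007945.
Center = (0.62555 + 0.003972)/1.007945 = 0.62456.
Radicand: p̂(1−p̂)/n + z²/(4n²) = 0.000343960 + 0.000002917 = 0.000346877.
Half-width = 2.326·√0.000346877/1.007945 = 0.04298.
CI: 0.62456 ± 0.04298 = (0.5816, 0.6675).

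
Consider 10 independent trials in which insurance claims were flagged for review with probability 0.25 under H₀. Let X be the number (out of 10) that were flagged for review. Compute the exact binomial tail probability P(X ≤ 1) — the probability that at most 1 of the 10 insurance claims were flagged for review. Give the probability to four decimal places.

X is binomial with n = 10 and p = 0.25.
P(X ≤ 1) = C(10,0)·0.25^0·0.75^10 + C(10,1)·0.25^1·0.75^9.
= 0.056314 + 0.187712 = 0.2440.

P = 0.2440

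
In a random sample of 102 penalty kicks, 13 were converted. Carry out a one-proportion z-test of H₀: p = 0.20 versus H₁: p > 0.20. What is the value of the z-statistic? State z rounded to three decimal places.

The sample proportion is 13/102 = 0.12745.
Under H₀, SE = √(p₀(1−p₀)/n) = √(0.20·0.80/102) = √0.001568627 = 0.039606.
Test statistic: z = -0.07255/0.039606 = -1.832.

z = -1.832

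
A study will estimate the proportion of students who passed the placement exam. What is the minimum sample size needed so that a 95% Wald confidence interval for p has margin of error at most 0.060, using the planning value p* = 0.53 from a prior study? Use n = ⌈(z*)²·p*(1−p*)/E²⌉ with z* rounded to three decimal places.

The 95% critical value is z* = 1.960.
p*(1−p*) = 0.53·0.47 = 0.2491.
Required n before rounding: 3.841600 × 0.2491 / 0.060² = 265.817.
⌈265.817⌉ = 266.

n = 266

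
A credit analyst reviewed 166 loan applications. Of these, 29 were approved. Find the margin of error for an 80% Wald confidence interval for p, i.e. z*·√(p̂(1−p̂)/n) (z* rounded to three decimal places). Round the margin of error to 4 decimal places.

ME = 0.0378

Sample proportion p̂ = 29/166 = 0.17470.
SE(p̂) = √(0.17470·0.82530/166) = 0.029471.
z* = 1.282 at the 80% level.
Margin of error = z*·SE = 1.282 × 0.029471 = 0.0378.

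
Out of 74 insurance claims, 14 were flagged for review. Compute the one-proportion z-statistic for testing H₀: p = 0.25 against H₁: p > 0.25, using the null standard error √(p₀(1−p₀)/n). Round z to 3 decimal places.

The sample proportion is 14/74 = 0.18919.
Under H₀, SE = √(p₀(1−p₀)/n) = √(0.25·0.75/74) = √0.002533784 = 0.050337.
Test statistic: z = -0.06081/0.050337 = -1.208.

z = -1.208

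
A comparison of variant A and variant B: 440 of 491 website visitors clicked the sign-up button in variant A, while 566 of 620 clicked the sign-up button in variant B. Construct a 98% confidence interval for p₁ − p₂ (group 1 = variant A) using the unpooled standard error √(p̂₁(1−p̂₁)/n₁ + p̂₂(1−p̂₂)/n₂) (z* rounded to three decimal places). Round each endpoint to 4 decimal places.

(-0.0582, 0.0247)

p̂₁ = 440/491 = 0.89613, p̂₂ = 566/620 = 0.91290; p̂₁ − p̂₂ = -0.01677.
Unpooled SE = √(p̂₁(1−p̂₁)/n₁ + p̂₂(1−p̂₂)/n₂) = √(0.000189574 + 0.000128243) = 0.017827.
z* = 2.326 at the 98% level. Margin = 2.326·0.017827 = 0.04147.
Interval: -0.01677 ± 0.04147 → (-0.0582, 0.0247).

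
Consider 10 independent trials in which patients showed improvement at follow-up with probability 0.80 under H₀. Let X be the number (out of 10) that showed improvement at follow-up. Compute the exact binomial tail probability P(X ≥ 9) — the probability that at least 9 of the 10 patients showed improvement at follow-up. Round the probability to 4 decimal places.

X ~ Binomial(n=10, p=0.80).
P(X ≥ 9) = C(10,9)·0.80^9·0.20^1 + C(10,10)·0.80^10·0.20^0.
= 0.268435 + 0.107374 = 0.3758.

P = 0.3758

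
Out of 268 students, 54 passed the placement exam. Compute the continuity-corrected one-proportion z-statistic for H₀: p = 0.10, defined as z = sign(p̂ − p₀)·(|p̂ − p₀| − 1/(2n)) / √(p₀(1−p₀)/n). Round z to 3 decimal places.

z = 5.437

Sample proportion p̂ = 54/268 = 0.20149. p̂ − p₀ = 0.101493.
1/(2n) = 0.001866.
Corrected numerator: |0.101493| − 0.001866 = 0.099627.
SE₀ = √(0.10·0.90/268) = 0.018325.
z = +0.099627/0.018325 = 5.437.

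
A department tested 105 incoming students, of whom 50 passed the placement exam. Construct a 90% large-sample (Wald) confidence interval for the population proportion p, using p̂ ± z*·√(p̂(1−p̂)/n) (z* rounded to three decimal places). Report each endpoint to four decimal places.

(0.3960, 0.5564)

Sample proportion p̂ = 50/105 = 0.47619.
SE = √(p̂(1−p̂)/n) = √(0.249433/105) = 0.048740.
The 90% critical value is z* = 1.645.
Margin = 1.645·0.048740 = 0.08018.
CI: 0.47619 ± 0.08018 = (0.3960, 0.5564).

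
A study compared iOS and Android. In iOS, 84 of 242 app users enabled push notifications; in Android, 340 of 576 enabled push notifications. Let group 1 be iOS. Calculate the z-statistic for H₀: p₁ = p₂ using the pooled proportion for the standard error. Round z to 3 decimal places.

Sample proportions: p̂₁ = 84/242 = 0.34711 and p̂₂ = 340/576 = 0.59028.
Pooled p̂ = (84+340)/(242+576) = 424/818 = 0.51834.
SE = √[p̂(1−p̂)(1/n₁+1/n₂)] = √[0.51834·0.48166·(1/242+1/576)] ≈ 0.038277.
z = (p̂₁ − p̂₂)/SE = (0.34711 − 0.59028)/0.038277 = -0.24317/0.038277 = -6.353.

z = -6.353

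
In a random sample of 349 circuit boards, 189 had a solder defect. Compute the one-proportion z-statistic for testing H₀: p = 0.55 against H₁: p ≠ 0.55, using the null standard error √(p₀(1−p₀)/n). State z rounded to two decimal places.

p̂ = 189/349 = 0.54155.
Null standard error: √(0.55·0.45/349) = √0.000709169 = 0.026630.
Test statistic: z = -0.00845/0.026630 = -0.32.

z = -0.32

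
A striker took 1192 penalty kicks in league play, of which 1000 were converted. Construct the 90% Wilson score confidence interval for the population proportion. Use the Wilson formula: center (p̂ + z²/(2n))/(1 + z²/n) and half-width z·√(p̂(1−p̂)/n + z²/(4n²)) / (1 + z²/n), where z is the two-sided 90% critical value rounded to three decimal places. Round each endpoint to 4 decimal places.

(0.8206, 0.8557)

p̂ = 1000/1192 = 0.83893; z = 1.645, so z² = 2.706025.
1 + z²/n = 1.002270.
Center = (0.83893 + 0.001135)/1.002270 = 0.83816.
Radicand: p̂(1−p̂)/n + z²/(4n²) = 0.000113363 + 0.000000476 = 0.000113839.
Half-width = z·√(radicand)/denom = 1.645·0.010670/1.002270 = 0.01751.
CI: 0.83816 ± 0.01751 = (0.8206, 0.8557).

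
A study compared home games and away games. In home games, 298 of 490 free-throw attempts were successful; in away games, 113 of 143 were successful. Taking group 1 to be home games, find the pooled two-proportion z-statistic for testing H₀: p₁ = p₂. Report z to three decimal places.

z = -4.014

Sample proportions: p̂₁ = 298/490 = 0.60816 and p̂₂ = 113/143 = 0.79021.
Pooled p̂ = (298+113)/(490+143) = 411/633 = 0.64929.
SE = √[p̂(1−p̂)(1/n₁+1/n₂)] = √[0.64929·0.35071·(1/490+1/143)] ≈ 0.045355.
z = -0.18205/0.045355 = -4.014.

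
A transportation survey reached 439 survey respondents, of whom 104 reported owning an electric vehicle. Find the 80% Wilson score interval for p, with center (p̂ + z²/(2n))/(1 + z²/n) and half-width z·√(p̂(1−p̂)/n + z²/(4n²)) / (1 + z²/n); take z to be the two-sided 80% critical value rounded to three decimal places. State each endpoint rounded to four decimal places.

Here p̂ = 104/439 = 0.23690 and z = 1.282 (z² = 1.643524).
1 + z²/n = 1.003744.
Center = (0.23690 + 0.001872)/1.003744 = 0.23788.
Radicand: p̂(1−p̂)/n + z²/(4n²) = 0.000411798 + 0.000002132 = 0.000413930.
Half-width = 1.282·√0.000413930/1.003744 = 0.02599.
So the interval runs from 0.2119 to 0.2639.

(0.2119, 0.2639)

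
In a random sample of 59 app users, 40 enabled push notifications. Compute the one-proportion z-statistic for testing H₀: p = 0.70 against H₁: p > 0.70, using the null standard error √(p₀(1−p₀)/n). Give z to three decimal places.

z = -0.369

p̂ = 40/59 = 0.67797.
Null standard error: √(0.70·0.30/59) = √0.003559322 = 0.059660.
Test statistic: z = -0.02203/0.059660 = -0.369.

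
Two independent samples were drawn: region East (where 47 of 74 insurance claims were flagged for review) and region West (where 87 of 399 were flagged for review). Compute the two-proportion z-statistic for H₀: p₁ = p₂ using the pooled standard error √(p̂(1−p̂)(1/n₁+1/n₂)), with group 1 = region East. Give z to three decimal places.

z = 7.313

p̂₁ = 47/74 = 0.63514, p̂₂ = 87/399 = 0.21805.
Pooled p̂ = (47+87)/(74+399) = 134/473 = 0.28330.
SE = √[p̂(1−p̂)(1/n₁+1/n₂)] = √[0.28330·0.71670·(1/74+1/399)] ≈ 0.057032.
z = 0.41709/0.057032 = 7.313.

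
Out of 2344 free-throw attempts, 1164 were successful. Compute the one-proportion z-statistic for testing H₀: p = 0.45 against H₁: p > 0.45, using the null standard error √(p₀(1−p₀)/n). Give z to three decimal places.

With x = 1164 successes in n = 2344, p̂ = 0.49659.
Null standard error: √(0.45·0.55/2344) = √0.000105589 = 0.010276.
Test statistic: z = 0.04659/0.010276 = 4.534.

z = 4.534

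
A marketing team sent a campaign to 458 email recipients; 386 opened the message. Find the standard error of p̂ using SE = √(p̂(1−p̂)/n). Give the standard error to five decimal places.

p̂ = 386/458 = 0.84279.
p̂(1−p̂) = 0.132495.
SE = √(0.132495/458) = √0.000289290 = 0.01701.

SE = 0.01701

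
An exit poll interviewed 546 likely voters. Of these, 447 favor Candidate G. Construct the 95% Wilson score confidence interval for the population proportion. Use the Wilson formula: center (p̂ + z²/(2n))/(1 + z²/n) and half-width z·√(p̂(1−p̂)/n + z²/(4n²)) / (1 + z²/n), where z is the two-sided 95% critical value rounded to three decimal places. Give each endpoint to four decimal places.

(0.7842, 0.8487)

Here p̂ = 447/546 = 0.81868 and z = 1.960 (z² = 3.841600).
1 + z²/n = 1.007036.
Adjusted center: (0.81868 + z²/(2n))/1.007036 = 0.81645.
Radicand: p̂(1−p̂)/n + z²/(4n²) = 0.000271872 + 0.000003222 = 0.000275094.
Half-width = 1.960·√0.000275094/1.007036 = 0.03228.
So the interval runs from 0.7842 to 0.8487.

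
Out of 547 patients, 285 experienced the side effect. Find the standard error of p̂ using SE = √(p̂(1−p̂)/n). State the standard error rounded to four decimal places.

The sample proportion is 285/547 = 0.52102.
p̂(1−p̂) = 0.249558.
SE = √(0.249558/547) = 0.0214.

SE = 0.0214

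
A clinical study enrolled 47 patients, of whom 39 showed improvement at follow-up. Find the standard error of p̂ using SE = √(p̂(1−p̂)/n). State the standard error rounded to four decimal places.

p̂ = 39/47 = 0.82979.
p̂(1−p̂) = 0.82979·0.17021 = 0.141239.
Dividing by n and taking the root: √0.003005085 = 0.0548.

SE = 0.0548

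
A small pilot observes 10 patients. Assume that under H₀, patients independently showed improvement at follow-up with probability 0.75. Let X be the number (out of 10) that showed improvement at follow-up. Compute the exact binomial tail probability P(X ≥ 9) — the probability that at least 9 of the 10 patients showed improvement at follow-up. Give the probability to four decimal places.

P = 0.2440

X ~ Binomial(n=10, p=0.75).
P(X ≥ 9) = C(10,9)·0.75^9·0.25^1 + C(10,10)·0.75^10·0.25^0.
= 0.187712 + 0.056314 = 0.2440.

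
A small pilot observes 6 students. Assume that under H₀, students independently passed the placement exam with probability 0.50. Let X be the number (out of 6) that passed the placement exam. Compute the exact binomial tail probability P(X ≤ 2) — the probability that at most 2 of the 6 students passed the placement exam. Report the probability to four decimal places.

P = 0.3438

X is binomial with n = 6 and p = 0.50.
P(X ≤ 2) = C(6,0)·0.50^0·0.50^6 + C(6,1)·0.50^1·0.50^5 + C(6,2)·0.50^2·0.50^4.
= 0.015625 + 0.093750 + 0.234375 = 0.3438.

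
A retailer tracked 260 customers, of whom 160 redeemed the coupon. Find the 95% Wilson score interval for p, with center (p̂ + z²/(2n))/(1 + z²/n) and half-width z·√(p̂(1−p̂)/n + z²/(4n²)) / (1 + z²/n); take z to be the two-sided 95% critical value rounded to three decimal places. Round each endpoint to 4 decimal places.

Here p̂ = 160/260 = 0.61538 and z = 1.960 (z² = 3.841600).
Denominator 1 + z²/n = 1 + 3.841600/260 = 1.014775.
Center = (0.61538 + 0.007388)/1.014775 = 0.61370.
Radicand: p̂(1−p̂)/n + z²/(4n²) = 0.000910332 + 0.000014207 = 0.000924539.
Half-width = z·√(radicand)/denom = 1.960·0.030406/1.014775 = 0.05873.
Interval: 0.61370 ± 0.05873 → (0.5550, 0.6724).

(0.5550, 0.6724)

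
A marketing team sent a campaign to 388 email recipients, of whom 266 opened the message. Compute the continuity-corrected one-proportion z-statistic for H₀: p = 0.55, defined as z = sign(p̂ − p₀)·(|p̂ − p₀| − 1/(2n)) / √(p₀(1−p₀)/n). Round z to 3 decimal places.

With x = 266 successes in n = 388, p̂ = 0.68557. p̂ − p₀ = 0.135567.
Continuity correction 1/(2n) = 1/776 = 0.001289.
Corrected numerator: |0.135567| − 0.001289 = 0.134278.
Under H₀, SE = √(p₀(1−p₀)/n) = √(0.55·0.45/388) = √0.000637887 = 0.025256.
z = (+)0.134278/0.025256 = 5.317.

z = 5.317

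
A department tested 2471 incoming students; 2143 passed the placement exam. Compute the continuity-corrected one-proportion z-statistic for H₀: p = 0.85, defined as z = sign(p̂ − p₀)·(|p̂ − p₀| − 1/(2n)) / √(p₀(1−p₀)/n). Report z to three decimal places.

With x = 2143 successes in n = 2471, p̂ = 0.86726. p̂ − p₀ = 0.017260.
Continuity correction 1/(2n) = 1/4942 = 0.000202.
Corrected numerator: |0.017260| − 0.000202 = 0.017058.
SE₀ = √(0.85·0.15/2471) = 0.007183.
z = (+)0.017058/0.007183 = 2.375.

z = 2.375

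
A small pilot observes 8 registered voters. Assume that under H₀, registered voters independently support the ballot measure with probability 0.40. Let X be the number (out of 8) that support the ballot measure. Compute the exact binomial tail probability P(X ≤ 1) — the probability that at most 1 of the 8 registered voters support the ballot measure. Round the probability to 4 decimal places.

P = 0.1064

X ~ Binomial(n=8, p=0.40).
P(X ≤ 1) = C(8,0)·0.40^0·0.60^8 + C(8,1)·0.40^1·0.60^7.
= 0.016796 + 0.089580 = 0.1064.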